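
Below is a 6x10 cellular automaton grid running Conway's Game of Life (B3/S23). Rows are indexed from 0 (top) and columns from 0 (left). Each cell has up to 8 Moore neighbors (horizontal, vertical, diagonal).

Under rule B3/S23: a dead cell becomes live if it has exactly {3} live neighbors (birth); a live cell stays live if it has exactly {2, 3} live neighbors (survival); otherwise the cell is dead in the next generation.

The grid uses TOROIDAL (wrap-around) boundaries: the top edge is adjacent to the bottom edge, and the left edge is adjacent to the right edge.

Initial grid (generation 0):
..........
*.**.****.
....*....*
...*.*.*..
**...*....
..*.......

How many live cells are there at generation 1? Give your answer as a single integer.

Simulating step by step:
Generation 0 (given above): 16 live cells
Generation 1: 22 live cells
.***..**..
...*******
..*......*
*....**...
.**.*.*...
.*........
Population at generation 1: 22

Answer: 22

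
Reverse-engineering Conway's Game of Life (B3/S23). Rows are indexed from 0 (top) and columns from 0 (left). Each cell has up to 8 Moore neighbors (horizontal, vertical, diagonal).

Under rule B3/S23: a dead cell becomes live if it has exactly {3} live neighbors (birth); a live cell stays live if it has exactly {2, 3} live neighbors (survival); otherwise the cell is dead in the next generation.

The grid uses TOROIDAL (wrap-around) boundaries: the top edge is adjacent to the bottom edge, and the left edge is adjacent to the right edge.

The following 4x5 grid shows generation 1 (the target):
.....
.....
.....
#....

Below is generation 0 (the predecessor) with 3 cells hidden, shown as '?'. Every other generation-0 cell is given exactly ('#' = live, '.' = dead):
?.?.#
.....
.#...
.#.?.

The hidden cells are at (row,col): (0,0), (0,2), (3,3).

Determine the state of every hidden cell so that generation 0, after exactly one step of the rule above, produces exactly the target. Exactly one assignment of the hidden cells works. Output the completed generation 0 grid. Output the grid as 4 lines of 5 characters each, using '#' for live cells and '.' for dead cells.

Hidden generation-0 cells (in order): (0,0), (0,2), (3,3).
A hidden cell only influences target cells in its own 3x3 neighborhood. Try each of the 2^3 = 8 assignments, step the completed generation 0 forward once under B3/S23, and compare with the target:
  (0,0)=. (0,2)=. (3,3)=. -> step reproduces the target at every cell -> ACCEPT
  (0,0)=. (0,2)=. (3,3)=# -> step gives (2,2)='#' but target has '.' -> reject
  (0,0)=. (0,2)=# (3,3)=. -> step gives (3,1)='#' but target has '.' -> reject
  (0,0)=. (0,2)=# (3,3)=# -> step gives (0,2)='#' but target has '.' -> reject
  (0,0)=# (0,2)=. (3,3)=. -> step gives (0,0)='#' but target has '.' -> reject
  (0,0)=# (0,2)=. (3,3)=# -> step gives (0,0)='#' but target has '.' -> reject
  (0,0)=# (0,2)=# (3,3)=. -> step gives (0,0)='#' but target has '.' -> reject
  (0,0)=# (0,2)=# (3,3)=# -> step gives (0,0)='#' but target has '.' -> reject
Unique solution: (0,0)=dead, (0,2)=dead, (3,3)=dead.
Check: live-neighbor counts of every cell in the completed generation 0:
21110
21111
21200
31211
Applying B3/S23 to generation 0 with these counts gives:
.....
.....
.....
#....
which matches the target exactly.

Answer: ....#
.....
.#...
.#...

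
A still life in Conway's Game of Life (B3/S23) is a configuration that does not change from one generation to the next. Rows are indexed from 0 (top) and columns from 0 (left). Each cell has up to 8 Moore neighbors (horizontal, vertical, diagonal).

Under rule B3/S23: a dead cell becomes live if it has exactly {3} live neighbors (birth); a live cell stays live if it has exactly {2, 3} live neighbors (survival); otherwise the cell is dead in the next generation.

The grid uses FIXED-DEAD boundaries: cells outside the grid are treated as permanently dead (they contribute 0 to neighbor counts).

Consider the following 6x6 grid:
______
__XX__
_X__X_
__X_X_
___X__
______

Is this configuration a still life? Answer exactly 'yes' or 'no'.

Compute generation 1 and compare to generation 0 (given above):
Generation 1:
______
__XX__
_X__X_
__X_X_
___X__
______
The grids are IDENTICAL -> still life.

Answer: yes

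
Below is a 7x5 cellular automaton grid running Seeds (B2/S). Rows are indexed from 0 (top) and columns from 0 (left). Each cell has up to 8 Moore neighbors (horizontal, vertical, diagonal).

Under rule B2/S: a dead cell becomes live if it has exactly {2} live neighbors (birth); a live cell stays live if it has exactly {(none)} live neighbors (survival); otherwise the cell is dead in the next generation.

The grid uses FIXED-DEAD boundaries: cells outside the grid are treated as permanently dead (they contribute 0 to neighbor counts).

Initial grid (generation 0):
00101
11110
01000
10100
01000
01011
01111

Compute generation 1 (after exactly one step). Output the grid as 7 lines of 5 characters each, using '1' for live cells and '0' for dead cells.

Answer: 10000
00001
00000
00000
00001
00000
10000

Derivation:
Simulating step by step:
Generation 0 (given above): 17 live cells
Generation 1: 4 live cells
(generation 1 grid is the final answer)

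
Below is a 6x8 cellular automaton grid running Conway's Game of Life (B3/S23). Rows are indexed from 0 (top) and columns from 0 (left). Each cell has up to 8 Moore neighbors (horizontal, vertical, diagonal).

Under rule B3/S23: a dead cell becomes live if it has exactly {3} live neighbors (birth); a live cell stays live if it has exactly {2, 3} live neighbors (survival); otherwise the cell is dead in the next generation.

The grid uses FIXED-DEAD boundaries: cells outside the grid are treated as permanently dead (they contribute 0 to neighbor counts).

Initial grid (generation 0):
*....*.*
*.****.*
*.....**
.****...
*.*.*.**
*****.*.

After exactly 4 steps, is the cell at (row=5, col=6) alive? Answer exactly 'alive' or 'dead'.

Simulating step by step:
Generation 0 (given above): 27 live cells
Generation 1: 22 live cells
.*.*.*..
*..***.*
*.....**
*.*.*...
*.....**
*.*.*.**
Generation 2: 22 live cells
..**.**.
****.*.*
*.....**
*....*..
*.....**
.*...***
Generation 3: 20 live cells
...*.**.
*..*.*.*
*.*.**.*
**...*..
**.....*
.....*.*
Generation 4: 16 live cells
.....**.
.***...*
*.**.*..
..*.**..
**......
......*.

Cell (5,6) at generation 4: 1 -> alive

Answer: alive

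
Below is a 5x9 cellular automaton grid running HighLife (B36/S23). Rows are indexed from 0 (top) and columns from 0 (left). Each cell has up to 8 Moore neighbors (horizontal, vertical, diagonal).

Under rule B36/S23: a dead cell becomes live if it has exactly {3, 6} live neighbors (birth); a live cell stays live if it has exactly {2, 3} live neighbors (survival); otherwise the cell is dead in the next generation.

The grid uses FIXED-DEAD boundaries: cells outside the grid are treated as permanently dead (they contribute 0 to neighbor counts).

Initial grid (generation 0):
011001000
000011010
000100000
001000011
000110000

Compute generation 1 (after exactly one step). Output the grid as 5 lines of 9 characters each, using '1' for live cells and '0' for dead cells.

Simulating step by step:
Generation 0 (given above): 12 live cells
Generation 1: 16 live cells
(generation 1 grid is the final answer)

Answer: 000011100
001111100
000110111
001010000
000100000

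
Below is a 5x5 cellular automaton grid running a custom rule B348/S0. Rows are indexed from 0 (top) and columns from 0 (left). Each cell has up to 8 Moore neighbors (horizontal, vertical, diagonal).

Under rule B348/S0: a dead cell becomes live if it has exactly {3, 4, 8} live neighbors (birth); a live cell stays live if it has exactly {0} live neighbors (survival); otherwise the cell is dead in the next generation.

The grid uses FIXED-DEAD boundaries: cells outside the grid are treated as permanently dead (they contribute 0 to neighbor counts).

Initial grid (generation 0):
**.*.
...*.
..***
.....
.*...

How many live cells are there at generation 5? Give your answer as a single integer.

Answer: 4

Derivation:
Simulating step by step:
Generation 0 (given above): 8 live cells
Generation 1: 6 live cells
..*..
.*..*
.....
..**.
.*...
Generation 2: 4 live cells
.....
....*
..**.
.....
..*..
Generation 3: 4 live cells
.....
...*.
.....
..**.
..*..
Generation 4: 4 live cells
.....
...*.
..**.
.....
...*.
Generation 5: 4 live cells
.....
..*..
.....
..**.
...*.
Population at generation 5: 4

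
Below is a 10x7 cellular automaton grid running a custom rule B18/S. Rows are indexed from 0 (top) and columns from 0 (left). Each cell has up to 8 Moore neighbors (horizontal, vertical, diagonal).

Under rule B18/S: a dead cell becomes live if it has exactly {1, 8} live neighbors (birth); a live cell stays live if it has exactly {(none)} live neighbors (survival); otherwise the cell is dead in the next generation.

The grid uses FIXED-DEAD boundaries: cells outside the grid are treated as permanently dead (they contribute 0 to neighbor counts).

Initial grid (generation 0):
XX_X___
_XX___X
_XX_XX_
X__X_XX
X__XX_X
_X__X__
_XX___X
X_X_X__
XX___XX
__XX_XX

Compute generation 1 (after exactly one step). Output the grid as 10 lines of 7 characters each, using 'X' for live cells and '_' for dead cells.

Answer: ____XXX
_______
_______
_______
_______
_______
_______
_______
_______
_______

Derivation:
Simulating step by step:
Generation 0 (given above): 34 live cells
Generation 1: 3 live cells
(generation 1 grid is the final answer)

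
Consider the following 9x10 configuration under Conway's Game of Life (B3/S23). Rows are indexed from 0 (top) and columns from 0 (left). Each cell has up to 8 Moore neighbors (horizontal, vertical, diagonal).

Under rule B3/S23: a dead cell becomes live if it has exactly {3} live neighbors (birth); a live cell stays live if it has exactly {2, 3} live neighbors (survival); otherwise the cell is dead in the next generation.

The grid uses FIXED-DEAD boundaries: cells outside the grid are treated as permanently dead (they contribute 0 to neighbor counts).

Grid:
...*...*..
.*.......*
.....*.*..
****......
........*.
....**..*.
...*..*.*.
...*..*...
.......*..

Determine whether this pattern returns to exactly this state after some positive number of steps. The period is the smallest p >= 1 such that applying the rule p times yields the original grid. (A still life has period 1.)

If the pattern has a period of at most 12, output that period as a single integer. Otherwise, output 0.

Simulating and comparing each generation to the original:
Gen 0 (original, given above): 20 live cells
Gen 1: 16 live cells, differs from original
Gen 2: 9 live cells, differs from original
Gen 3: 6 live cells, differs from original
Gen 4: 2 live cells, differs from original
Gen 5: 0 live cells, differs from original
Gen 6: 0 live cells, differs from original
Gen 7: 0 live cells, differs from original
Gen 8: 0 live cells, differs from original
Gen 9: 0 live cells, differs from original
Gen 10: 0 live cells, differs from original
Gen 11: 0 live cells, differs from original
Gen 12: 0 live cells, differs from original
No period found within 12 steps.

Answer: 0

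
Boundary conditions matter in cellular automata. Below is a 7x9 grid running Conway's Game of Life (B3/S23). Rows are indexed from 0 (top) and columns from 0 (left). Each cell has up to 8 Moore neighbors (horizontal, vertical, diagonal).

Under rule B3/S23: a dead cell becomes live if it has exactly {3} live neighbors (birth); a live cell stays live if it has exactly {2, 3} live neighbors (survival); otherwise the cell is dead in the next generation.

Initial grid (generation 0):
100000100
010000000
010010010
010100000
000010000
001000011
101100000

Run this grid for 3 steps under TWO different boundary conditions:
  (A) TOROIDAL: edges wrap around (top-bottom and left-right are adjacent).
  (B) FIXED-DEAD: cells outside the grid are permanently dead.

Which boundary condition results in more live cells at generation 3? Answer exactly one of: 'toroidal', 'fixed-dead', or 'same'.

Under TOROIDAL boundary, generation 3:
101100001
101000001
000100000
000110000
000000000
100000001
101100000
Population = 15

Under FIXED-DEAD boundary, generation 3:
000000000
110000000
110000000
000110000
000000000
000000000
000000000
Population = 6

Comparison: toroidal=15, fixed-dead=6 -> toroidal

Answer: toroidal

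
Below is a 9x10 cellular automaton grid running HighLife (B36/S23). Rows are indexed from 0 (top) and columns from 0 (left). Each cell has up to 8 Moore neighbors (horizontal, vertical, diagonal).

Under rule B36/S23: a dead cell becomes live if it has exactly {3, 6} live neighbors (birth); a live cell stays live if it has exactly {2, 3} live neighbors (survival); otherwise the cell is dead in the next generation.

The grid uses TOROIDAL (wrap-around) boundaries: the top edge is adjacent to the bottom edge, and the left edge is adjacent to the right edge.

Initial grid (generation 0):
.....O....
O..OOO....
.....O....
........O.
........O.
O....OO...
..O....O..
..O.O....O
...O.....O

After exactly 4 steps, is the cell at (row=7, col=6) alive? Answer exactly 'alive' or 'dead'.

Simulating step by step:
Generation 0 (given above): 18 live cells
Generation 1: 17 live cells
...O.O....
.....OO...
.....O....
..........
.......O.O
......OO..
.O.O.OO...
..O.....O.
...OO.....
Generation 2: 21 live cells
...O.OO...
.....OO...
.....OO...
..........
......OOO.
.....O.OO.
..O..OO...
..O..O....
..OOO.....
Generation 3: 21 live cells
..OO..O...
.......O..
.....OO...
.....O....
......O.O.
.....OO.O.
....OO.O..
.OO..OO...
..O...O...
Generation 4: 23 live cells
..OO..OO..
.....O.O..
.....OO...
.....O.O..
......O...
....O...O.
....O.OO..
.OOOO..O..
......OO..

Cell (7,6) at generation 4: 0 -> dead

Answer: dead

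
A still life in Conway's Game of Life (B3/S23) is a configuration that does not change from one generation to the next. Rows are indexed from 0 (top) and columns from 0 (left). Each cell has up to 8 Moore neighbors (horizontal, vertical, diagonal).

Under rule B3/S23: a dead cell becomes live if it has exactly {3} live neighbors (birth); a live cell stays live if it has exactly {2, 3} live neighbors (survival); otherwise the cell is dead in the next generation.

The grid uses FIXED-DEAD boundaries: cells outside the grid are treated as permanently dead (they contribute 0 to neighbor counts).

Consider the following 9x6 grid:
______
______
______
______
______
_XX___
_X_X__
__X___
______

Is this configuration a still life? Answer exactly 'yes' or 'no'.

Answer: yes

Derivation:
Compute generation 1 and compare to generation 0 (given above):
Generation 1:
______
______
______
______
______
_XX___
_X_X__
__X___
______
The grids are IDENTICAL -> still life.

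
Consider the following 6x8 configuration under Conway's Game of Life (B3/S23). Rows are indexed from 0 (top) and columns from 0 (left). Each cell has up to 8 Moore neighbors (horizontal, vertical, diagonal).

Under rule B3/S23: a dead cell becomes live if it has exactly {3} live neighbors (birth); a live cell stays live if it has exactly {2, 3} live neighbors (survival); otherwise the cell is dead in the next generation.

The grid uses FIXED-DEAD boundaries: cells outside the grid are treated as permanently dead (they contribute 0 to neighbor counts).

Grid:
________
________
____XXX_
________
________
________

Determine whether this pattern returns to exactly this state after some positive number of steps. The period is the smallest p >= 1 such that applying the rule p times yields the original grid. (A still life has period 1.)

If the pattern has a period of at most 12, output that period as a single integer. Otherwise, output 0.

Simulating and comparing each generation to the original:
Gen 0 (original, given above): 3 live cells
Gen 1: 3 live cells, differs from original
Gen 2: 3 live cells, MATCHES original -> period = 2

Answer: 2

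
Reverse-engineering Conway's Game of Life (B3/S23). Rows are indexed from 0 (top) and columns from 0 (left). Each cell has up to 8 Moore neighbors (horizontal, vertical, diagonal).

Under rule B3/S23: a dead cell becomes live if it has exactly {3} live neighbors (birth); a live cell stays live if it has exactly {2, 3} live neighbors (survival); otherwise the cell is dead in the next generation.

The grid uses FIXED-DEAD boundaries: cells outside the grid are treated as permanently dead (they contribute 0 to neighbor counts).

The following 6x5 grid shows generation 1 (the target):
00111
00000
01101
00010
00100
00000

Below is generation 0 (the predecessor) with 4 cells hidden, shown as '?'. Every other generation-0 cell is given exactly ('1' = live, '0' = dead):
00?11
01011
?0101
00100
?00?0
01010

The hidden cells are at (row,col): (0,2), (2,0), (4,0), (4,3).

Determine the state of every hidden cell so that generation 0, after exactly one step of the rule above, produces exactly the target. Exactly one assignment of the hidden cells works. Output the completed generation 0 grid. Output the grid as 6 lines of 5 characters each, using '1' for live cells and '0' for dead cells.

Answer: 00011
01011
00101
00100
00000
01010

Derivation:
Hidden generation-0 cells (in order): (0,2), (2,0), (4,0), (4,3).
A hidden cell only influences target cells in its own 3x3 neighborhood. Try each of the 2^4 = 16 assignments, step the completed generation 0 forward once under B3/S23, and compare with the target:
  (0,2)=0 (2,0)=0 (4,0)=0 (4,3)=0 -> step reproduces the target at every cell -> ACCEPT
  (0,2)=0 (2,0)=0 (4,0)=0 (4,3)=1 -> step gives (3,2)='1' but target has '0' -> reject
  (0,2)=0 (2,0)=0 (4,0)=1 (4,3)=0 -> step gives (3,1)='1' but target has '0' -> reject
  (0,2)=0 (2,0)=0 (4,0)=1 (4,3)=1 -> step gives (3,1)='1' but target has '0' -> reject
  (0,2)=0 (2,0)=1 (4,0)=0 (4,3)=0 -> step gives (1,1)='1' but target has '0' -> reject
  (0,2)=0 (2,0)=1 (4,0)=0 (4,3)=1 -> step gives (1,1)='1' but target has '0' -> reject
  (0,2)=0 (2,0)=1 (4,0)=1 (4,3)=0 -> step gives (1,1)='1' but target has '0' -> reject
  (0,2)=0 (2,0)=1 (4,0)=1 (4,3)=1 -> step gives (1,1)='1' but target has '0' -> reject
  (0,2)=1 (2,0)=0 (4,0)=0 (4,3)=0 -> step gives (0,3)='0' but target has '1' -> reject
  (0,2)=1 (2,0)=0 (4,0)=0 (4,3)=1 -> step gives (0,3)='0' but target has '1' -> reject
  (0,2)=1 (2,0)=0 (4,0)=1 (4,3)=0 -> step gives (0,3)='0' but target has '1' -> reject
  (0,2)=1 (2,0)=0 (4,0)=1 (4,3)=1 -> step gives (0,3)='0' but target has '1' -> reject
  (0,2)=1 (2,0)=1 (4,0)=0 (4,3)=0 -> step gives (0,3)='0' but target has '1' -> reject
  (0,2)=1 (2,0)=1 (4,0)=0 (4,3)=1 -> step gives (0,3)='0' but target has '1' -> reject
  (0,2)=1 (2,0)=1 (4,0)=1 (4,3)=0 -> step gives (0,3)='0' but target has '1' -> reject
  (0,2)=1 (2,0)=1 (4,0)=1 (4,3)=1 -> step gives (0,3)='0' but target has '1' -> reject
Unique solution: (0,2)=dead, (2,0)=dead, (4,0)=dead, (4,3)=dead.
Check: live-neighbor counts of every cell in the completed generation 0:
11333
11454
13352
02131
12321
10201
Applying B3/S23 to generation 0 with these counts gives:
00111
00000
01101
00010
00100
00000
which matches the target exactly.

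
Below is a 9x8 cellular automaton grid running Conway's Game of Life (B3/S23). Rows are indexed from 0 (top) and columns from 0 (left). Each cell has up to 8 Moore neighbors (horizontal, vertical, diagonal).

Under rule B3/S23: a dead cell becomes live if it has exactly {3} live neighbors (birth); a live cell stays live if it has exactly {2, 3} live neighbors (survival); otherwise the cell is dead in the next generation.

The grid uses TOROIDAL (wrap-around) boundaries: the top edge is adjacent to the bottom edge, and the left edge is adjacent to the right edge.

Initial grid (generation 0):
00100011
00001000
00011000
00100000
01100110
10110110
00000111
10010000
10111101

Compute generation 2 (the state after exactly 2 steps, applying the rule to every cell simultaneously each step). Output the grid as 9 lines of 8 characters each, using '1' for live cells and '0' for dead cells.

Simulating step by step:
Generation 0 (given above): 27 live cells
Generation 1: 33 live cells
11100011
00001100
00011000
01101100
00001111
10110000
11110100
11110000
10101100
Generation 2: 23 live cells
(generation 2 grid is the final answer)

Answer: 10100011
11101111
00100000
00100000
10000011
10000000
00000001
00000101
00001110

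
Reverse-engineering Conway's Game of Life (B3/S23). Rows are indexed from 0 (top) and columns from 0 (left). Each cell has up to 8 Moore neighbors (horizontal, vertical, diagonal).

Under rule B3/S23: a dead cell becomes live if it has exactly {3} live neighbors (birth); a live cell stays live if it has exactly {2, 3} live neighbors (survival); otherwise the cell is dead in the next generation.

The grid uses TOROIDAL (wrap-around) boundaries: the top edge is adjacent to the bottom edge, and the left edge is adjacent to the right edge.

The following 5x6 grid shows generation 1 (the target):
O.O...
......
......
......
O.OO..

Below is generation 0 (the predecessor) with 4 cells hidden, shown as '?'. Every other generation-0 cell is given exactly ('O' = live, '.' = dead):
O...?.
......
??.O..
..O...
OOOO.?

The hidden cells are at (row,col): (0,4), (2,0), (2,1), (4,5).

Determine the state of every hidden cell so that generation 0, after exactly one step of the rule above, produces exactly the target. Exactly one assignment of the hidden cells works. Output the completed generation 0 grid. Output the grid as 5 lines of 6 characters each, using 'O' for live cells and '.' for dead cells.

Answer: O.....
......
...O..
..O...
OOOO..

Derivation:
Hidden generation-0 cells (in order): (0,4), (2,0), (2,1), (4,5).
A hidden cell only influences target cells in its own 3x3 neighborhood. Try each of the 2^4 = 16 assignments, step the completed generation 0 forward once under B3/S23, and compare with the target:
  (0,4)=. (2,0)=. (2,1)=. (4,5)=. -> step reproduces the target at every cell -> ACCEPT
  (0,4)=. (2,0)=. (2,1)=. (4,5)=O -> step gives (0,5)='O' but target has '.' -> reject
  (0,4)=. (2,0)=. (2,1)=O (4,5)=. -> step gives (2,2)='O' but target has '.' -> reject
  (0,4)=. (2,0)=. (2,1)=O (4,5)=O -> step gives (0,5)='O' but target has '.' -> reject
  (0,4)=. (2,0)=O (2,1)=. (4,5)=. -> step gives (3,0)='O' but target has '.' -> reject
  (0,4)=. (2,0)=O (2,1)=. (4,5)=O -> step gives (0,5)='O' but target has '.' -> reject
  (0,4)=. (2,0)=O (2,1)=O (4,5)=. -> step gives (1,0)='O' but target has '.' -> reject
  (0,4)=. (2,0)=O (2,1)=O (4,5)=O -> step gives (0,5)='O' but target has '.' -> reject
  (0,4)=O (2,0)=. (2,1)=. (4,5)=. -> step gives (0,3)='O' but target has '.' -> reject
  (0,4)=O (2,0)=. (2,1)=. (4,5)=O -> step gives (0,3)='O' but target has '.' -> reject
  (0,4)=O (2,0)=. (2,1)=O (4,5)=. -> step gives (0,3)='O' but target has '.' -> reject
  (0,4)=O (2,0)=. (2,1)=O (4,5)=O -> step gives (0,3)='O' but target has '.' -> reject
  (0,4)=O (2,0)=O (2,1)=. (4,5)=. -> step gives (0,3)='O' but target has '.' -> reject
  (0,4)=O (2,0)=O (2,1)=. (4,5)=O -> step gives (0,3)='O' but target has '.' -> reject
  (0,4)=O (2,0)=O (2,1)=O (4,5)=. -> step gives (0,3)='O' but target has '.' -> reject
  (0,4)=O (2,0)=O (2,1)=O (4,5)=O -> step gives (0,3)='O' but target has '.' -> reject
Unique solution: (0,4)=dead, (2,0)=dead, (2,1)=dead, (4,5)=dead.
Check: live-neighbor counts of every cell in the completed generation 0:
243212
111111
012110
244421
243212
Applying B3/S23 to generation 0 with these counts gives:
O.O...
......
......
......
O.OO..
which matches the target exactly.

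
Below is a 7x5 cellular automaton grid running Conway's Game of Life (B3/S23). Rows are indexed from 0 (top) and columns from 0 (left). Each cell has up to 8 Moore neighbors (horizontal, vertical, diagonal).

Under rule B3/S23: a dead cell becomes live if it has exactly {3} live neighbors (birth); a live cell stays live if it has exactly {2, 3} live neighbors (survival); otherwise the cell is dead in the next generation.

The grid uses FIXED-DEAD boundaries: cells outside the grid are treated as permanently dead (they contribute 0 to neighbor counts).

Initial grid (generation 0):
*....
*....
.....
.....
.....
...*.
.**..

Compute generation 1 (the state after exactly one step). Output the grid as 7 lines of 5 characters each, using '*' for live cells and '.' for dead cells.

Simulating step by step:
Generation 0 (given above): 5 live cells
Generation 1: 2 live cells
(generation 1 grid is the final answer)

Answer: .....
.....
.....
.....
.....
..*..
..*..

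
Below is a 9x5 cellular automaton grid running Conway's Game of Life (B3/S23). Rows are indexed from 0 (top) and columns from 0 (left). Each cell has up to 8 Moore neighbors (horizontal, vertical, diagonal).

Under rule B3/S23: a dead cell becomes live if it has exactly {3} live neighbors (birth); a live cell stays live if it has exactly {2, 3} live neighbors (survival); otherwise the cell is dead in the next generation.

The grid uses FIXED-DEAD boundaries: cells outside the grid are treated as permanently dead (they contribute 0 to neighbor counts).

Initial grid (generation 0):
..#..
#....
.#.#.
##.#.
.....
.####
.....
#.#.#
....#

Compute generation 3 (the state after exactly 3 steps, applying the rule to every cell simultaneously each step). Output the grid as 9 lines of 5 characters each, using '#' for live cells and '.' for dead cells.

Simulating step by step:
Generation 0 (given above): 15 live cells
Generation 1: 12 live cells
.....
.##..
.#...
##...
#...#
..##.
....#
...#.
...#.
Generation 2: 13 live cells
.....
.##..
.....
##...
#.##.
...##
..#.#
...##
.....
Generation 3: 14 live cells
(generation 3 grid is the final answer)

Answer: .....
.....
#.#..
###..
#.###
.#..#
..#..
...##
.....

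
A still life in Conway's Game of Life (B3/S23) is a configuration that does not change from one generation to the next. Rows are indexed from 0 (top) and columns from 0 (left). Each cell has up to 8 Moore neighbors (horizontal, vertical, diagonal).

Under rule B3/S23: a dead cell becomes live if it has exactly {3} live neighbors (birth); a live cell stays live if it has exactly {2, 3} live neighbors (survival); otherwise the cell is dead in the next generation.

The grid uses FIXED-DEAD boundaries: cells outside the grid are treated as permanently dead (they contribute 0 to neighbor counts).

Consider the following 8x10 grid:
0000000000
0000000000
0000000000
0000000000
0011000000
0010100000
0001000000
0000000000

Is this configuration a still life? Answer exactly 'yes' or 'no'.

Answer: yes

Derivation:
Compute generation 1 and compare to generation 0 (given above):
Generation 1:
0000000000
0000000000
0000000000
0000000000
0011000000
0010100000
0001000000
0000000000
The grids are IDENTICAL -> still life.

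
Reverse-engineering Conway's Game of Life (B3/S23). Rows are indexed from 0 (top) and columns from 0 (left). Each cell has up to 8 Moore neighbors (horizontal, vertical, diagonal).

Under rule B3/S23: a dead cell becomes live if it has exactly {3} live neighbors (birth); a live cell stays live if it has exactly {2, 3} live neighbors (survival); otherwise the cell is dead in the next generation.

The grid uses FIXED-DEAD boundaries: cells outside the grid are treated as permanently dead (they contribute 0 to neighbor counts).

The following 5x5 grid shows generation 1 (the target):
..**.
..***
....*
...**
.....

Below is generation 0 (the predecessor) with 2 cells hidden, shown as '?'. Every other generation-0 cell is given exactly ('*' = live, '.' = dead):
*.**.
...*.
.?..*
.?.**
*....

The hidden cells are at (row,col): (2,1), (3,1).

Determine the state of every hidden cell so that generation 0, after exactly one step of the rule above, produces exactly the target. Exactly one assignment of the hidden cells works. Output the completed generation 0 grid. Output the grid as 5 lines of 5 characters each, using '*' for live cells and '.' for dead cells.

Hidden generation-0 cells (in order): (2,1), (3,1).
A hidden cell only influences target cells in its own 3x3 neighborhood. Try each of the 2^2 = 4 assignments, step the completed generation 0 forward once under B3/S23, and compare with the target:
  (2,1)=. (3,1)=. -> step reproduces the target at every cell -> ACCEPT
  (2,1)=. (3,1)=* -> step gives (2,2)='*' but target has '.' -> reject
  (2,1)=* (3,1)=. -> step gives (1,1)='*' but target has '.' -> reject
  (2,1)=* (3,1)=* -> step gives (1,1)='*' but target has '.' -> reject
Unique solution: (2,1)=dead, (3,1)=dead.
Check: live-neighbor counts of every cell in the completed generation 0:
02222
12333
00243
11122
01122
Applying B3/S23 to generation 0 with these counts gives:
..**.
..***
....*
...**
.....
which matches the target exactly.

Answer: *.**.
...*.
....*
...**
*....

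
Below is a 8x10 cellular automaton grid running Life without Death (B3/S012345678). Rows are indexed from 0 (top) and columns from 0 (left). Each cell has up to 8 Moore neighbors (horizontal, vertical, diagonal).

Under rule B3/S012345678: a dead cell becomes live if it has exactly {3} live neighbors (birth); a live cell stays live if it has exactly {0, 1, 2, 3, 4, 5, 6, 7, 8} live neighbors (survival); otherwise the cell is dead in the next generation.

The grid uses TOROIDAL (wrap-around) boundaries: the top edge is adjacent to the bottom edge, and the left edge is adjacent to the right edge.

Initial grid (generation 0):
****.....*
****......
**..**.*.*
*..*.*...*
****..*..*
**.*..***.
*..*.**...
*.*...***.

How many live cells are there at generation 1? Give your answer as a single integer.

Answer: 49

Derivation:
Simulating step by step:
Generation 0 (given above): 40 live cells
Generation 1: 49 live cells
****...***
****....*.
**..******
*..*.*...*
****.**..*
**.*..***.
*..****...
*.*.*****.
Population at generation 1: 49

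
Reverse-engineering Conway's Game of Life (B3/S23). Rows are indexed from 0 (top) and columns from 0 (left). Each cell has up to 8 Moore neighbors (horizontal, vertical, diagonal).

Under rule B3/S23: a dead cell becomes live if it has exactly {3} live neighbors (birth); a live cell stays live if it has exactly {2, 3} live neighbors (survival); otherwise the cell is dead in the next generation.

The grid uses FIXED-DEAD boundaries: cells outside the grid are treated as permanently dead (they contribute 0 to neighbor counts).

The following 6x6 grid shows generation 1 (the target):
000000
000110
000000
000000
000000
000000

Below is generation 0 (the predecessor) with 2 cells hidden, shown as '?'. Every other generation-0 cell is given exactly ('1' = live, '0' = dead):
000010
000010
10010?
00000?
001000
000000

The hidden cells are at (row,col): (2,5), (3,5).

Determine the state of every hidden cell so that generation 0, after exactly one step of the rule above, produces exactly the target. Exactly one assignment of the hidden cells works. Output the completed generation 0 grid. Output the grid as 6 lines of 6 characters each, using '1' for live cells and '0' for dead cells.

Hidden generation-0 cells (in order): (2,5), (3,5).
A hidden cell only influences target cells in its own 3x3 neighborhood. Try each of the 2^2 = 4 assignments, step the completed generation 0 forward once under B3/S23, and compare with the target:
  (2,5)=0 (3,5)=0 -> step reproduces the target at every cell -> ACCEPT
  (2,5)=0 (3,5)=1 -> step gives (2,4)='1' but target has '0' -> reject
  (2,5)=1 (3,5)=0 -> step gives (1,5)='1' but target has '0' -> reject
  (2,5)=1 (3,5)=1 -> step gives (1,5)='1' but target has '0' -> reject
Unique solution: (2,5)=dead, (3,5)=dead.
Check: live-neighbor counts of every cell in the completed generation 0:
000212
111322
011121
122210
010100
011100
Applying B3/S23 to generation 0 with these counts gives:
000000
000110
000000
000000
000000
000000
which matches the target exactly.

Answer: 000010
000010
100100
000000
001000
000000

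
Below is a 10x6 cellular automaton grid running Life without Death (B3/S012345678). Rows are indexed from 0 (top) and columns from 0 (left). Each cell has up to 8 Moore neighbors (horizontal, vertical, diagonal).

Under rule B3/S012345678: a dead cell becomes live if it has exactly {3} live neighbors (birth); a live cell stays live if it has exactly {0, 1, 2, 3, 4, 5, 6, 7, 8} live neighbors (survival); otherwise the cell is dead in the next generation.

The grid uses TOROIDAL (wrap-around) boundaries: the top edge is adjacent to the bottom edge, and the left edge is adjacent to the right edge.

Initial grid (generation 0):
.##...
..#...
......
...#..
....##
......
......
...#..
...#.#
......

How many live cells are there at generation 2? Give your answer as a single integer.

Answer: 23

Derivation:
Simulating step by step:
Generation 0 (given above): 9 live cells
Generation 1: 14 live cells
.##...
.##...
......
...##.
....##
......
......
...##.
...###
..#...
Generation 2: 23 live cells
.###..
.##...
..##..
...###
...###
......
......
...###
..####
.##.#.
Population at generation 2: 23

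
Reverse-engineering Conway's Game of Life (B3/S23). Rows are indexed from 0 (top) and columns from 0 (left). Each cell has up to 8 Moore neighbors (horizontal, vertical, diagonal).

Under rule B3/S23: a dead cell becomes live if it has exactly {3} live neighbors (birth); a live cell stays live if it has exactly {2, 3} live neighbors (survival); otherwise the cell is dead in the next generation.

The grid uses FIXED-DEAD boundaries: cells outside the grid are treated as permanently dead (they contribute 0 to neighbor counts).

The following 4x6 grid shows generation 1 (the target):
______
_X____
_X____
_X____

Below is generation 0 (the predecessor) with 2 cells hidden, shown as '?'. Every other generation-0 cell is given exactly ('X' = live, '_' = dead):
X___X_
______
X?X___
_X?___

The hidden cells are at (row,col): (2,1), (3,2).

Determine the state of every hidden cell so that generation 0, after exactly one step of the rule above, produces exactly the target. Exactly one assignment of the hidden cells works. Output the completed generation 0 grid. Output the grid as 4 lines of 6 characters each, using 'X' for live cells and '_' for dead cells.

Answer: X___X_
______
X_X___
_X____

Derivation:
Hidden generation-0 cells (in order): (2,1), (3,2).
A hidden cell only influences target cells in its own 3x3 neighborhood. Try each of the 2^2 = 4 assignments, step the completed generation 0 forward once under B3/S23, and compare with the target:
  (2,1)=_ (3,2)=_ -> step reproduces the target at every cell -> ACCEPT
  (2,1)=_ (3,2)=X -> step gives (2,1)='_' but target has 'X' -> reject
  (2,1)=X (3,2)=_ -> step gives (1,0)='X' but target has '_' -> reject
  (2,1)=X (3,2)=X -> step gives (1,0)='X' but target has '_' -> reject
Unique solution: (2,1)=dead, (3,2)=dead.
Check: live-neighbor counts of every cell in the completed generation 0:
010101
231211
131100
222100
Applying B3/S23 to generation 0 with these counts gives:
______
_X____
_X____
_X____
which matches the target exactly.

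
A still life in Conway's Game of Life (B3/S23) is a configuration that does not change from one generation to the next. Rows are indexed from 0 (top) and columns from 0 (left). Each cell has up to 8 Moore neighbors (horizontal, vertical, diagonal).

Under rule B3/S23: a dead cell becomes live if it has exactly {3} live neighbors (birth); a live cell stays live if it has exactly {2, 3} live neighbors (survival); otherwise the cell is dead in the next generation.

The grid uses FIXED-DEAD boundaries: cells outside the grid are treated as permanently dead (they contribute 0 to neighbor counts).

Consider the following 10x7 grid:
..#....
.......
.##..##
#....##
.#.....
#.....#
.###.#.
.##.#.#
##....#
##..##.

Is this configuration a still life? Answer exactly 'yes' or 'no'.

Answer: no

Derivation:
Compute generation 1 and compare to generation 0 (given above):
Generation 1:
.......
.##....
.#...##
#.#..##
##...##
#......
#..####
....#.#
...##.#
##...#.
Cell (0,2) differs: gen0=1 vs gen1=0 -> NOT a still life.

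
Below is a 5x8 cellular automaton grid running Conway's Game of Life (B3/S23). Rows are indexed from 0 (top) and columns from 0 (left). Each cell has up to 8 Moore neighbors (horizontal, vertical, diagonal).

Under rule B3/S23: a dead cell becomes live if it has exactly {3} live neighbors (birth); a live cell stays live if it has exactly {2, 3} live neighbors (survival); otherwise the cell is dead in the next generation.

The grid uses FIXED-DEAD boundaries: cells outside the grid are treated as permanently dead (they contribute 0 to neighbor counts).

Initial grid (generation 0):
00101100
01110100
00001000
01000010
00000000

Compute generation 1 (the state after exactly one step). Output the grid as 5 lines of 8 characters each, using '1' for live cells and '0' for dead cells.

Answer: 01101100
01100100
01011100
00000000
00000000

Derivation:
Simulating step by step:
Generation 0 (given above): 10 live cells
Generation 1: 11 live cells
(generation 1 grid is the final answer)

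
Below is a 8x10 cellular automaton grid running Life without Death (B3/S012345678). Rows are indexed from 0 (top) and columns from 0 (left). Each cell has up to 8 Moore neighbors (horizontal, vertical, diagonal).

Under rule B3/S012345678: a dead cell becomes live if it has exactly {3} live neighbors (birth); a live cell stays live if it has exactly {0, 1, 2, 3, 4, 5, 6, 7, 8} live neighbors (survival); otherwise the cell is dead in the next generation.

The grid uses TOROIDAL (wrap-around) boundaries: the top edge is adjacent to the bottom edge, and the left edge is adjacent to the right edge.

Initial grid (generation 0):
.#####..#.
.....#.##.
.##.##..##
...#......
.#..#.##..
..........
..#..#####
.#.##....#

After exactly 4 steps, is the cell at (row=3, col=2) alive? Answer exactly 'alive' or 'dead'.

Simulating step by step:
Generation 0 (given above): 30 live cells
Generation 1: 46 live cells
##########
#....#.##.
.#########
##.#..###.
.#..#.##..
..........
#.########
.#.##....#
Generation 2: 55 live cells
##########
#....#.##.
.#########
##.#..###.
###.#####.
###......#
##########
.#.##....#
Generation 3: 55 live cells
##########
#....#.##.
.#########
##.#..###.
###.#####.
###......#
##########
.#.##....#
Generation 4: 55 live cells
##########
#....#.##.
.#########
##.#..###.
###.#####.
###......#
##########
.#.##....#

Cell (3,2) at generation 4: 0 -> dead

Answer: dead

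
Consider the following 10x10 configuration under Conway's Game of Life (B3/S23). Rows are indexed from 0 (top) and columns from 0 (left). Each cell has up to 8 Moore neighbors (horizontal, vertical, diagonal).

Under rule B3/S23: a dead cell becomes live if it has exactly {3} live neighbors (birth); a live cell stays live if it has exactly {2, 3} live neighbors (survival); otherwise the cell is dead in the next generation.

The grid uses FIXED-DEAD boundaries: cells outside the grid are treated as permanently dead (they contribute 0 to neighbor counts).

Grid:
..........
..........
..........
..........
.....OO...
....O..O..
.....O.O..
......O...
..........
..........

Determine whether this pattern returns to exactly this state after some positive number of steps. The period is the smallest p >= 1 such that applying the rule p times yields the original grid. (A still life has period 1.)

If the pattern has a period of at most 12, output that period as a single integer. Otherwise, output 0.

Answer: 1

Derivation:
Simulating and comparing each generation to the original:
Gen 0 (original, given above): 7 live cells
Gen 1: 7 live cells, MATCHES original -> period = 1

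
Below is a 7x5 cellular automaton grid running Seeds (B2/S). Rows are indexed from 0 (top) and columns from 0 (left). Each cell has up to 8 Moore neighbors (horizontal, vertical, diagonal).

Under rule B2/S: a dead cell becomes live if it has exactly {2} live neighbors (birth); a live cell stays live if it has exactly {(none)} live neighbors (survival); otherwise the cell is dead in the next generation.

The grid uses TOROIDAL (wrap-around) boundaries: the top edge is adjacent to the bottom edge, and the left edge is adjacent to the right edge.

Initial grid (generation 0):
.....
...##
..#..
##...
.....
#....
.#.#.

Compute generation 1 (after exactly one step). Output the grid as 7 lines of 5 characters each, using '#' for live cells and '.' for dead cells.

Simulating step by step:
Generation 0 (given above): 8 live cells
Generation 1: 10 live cells
(generation 1 grid is the final answer)

Answer: #....
..#..
.....
..#..
....#
.##.#
#.#.#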